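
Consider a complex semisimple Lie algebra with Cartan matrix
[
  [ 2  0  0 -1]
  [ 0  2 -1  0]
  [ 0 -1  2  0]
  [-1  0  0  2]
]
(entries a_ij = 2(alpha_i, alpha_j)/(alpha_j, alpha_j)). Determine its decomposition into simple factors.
The diagram associated to this matrix has two connected components: the simple roots {alpha_2, alpha_3} form a chain of 2 nodes with single edges (A_2), and {alpha_1, alpha_4} form a chain of 2 nodes with single edges (A_2). A semisimple Lie algebra decomposes uniquely as the direct sum of simple ideals, one per connected component of its Dynkin diagram, so g ≅ A_2 ⊕ A_2 (dimension 8 + 8 = 16).

A_2 ⊕ A_2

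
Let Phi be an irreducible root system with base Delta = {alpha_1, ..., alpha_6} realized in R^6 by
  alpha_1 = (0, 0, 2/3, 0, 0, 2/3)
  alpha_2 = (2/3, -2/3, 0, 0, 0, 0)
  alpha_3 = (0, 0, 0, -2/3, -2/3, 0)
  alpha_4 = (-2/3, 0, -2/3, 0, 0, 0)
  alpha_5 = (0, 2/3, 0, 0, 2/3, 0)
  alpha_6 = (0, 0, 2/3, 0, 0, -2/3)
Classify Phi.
Compute the Cartan integers a_ij = 2(alpha_i, alpha_j)/(alpha_j, alpha_j); the resulting 6x6 Cartan matrix is
[[2, 0, 0, -1, 0, 0], [0, 2, 0, -1, -1, 0], [0, 0, 2, 0, -1, 0], [-1, -1, 0, 2, 0, -1], [0, -1, -1, 0, 2, 0], [0, 0, 0, -1, 0, 2]].
All simple roots have the same length, so the diagram is simply laced. The associated Dynkin diagram is a chain of 4 nodes with a fork of two nodes at one end (D_6), so the type is D_6 (the algebra so(12)).

D6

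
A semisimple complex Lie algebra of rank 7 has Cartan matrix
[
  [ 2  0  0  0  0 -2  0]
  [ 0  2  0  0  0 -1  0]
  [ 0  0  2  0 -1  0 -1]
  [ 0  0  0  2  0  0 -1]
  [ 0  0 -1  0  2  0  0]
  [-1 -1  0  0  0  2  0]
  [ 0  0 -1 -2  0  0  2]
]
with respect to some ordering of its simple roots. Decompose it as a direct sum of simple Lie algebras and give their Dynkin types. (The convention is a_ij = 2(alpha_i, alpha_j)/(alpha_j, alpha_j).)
The diagram associated to this matrix has two connected components: the simple roots {alpha_3, alpha_4, alpha_5, alpha_7} form a chain of 4 nodes with a double edge at one end; the terminal node there is the unique short simple root (B_4), and {alpha_1, alpha_2, alpha_6} form a chain of 3 nodes with a double edge at one end; the terminal node there is the unique long simple root (C_3). A semisimple Lie algebra decomposes uniquely as the direct sum of simple ideals, one per connected component of its Dynkin diagram, so g ≅ B_4 ⊕ C_3 (dimension 36 + 21 = 57).

B_4 ⊕ C_3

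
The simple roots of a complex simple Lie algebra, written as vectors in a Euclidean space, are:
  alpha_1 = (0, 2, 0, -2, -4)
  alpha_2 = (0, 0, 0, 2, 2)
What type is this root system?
G_2

Compute the Cartan integers a_ij = 2(alpha_i, alpha_j)/(alpha_j, alpha_j); the resulting 2x2 Cartan matrix is
[[2, -3], [-1, 2]].
The roots have two lengths (squared-length ratio 3:1); the short ones are alpha_{2}. The associated Dynkin diagram is two nodes joined by a triple edge (G_2), so the type is G_2.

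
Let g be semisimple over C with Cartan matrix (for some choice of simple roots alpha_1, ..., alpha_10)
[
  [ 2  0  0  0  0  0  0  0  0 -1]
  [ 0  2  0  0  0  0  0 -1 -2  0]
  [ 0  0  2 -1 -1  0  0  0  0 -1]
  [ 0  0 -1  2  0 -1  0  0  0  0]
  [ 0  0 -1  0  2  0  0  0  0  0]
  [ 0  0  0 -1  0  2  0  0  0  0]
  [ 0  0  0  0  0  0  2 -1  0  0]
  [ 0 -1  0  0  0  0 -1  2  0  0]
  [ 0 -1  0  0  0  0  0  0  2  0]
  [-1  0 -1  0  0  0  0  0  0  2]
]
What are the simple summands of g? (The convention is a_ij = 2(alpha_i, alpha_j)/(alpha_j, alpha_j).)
type B_4 + type E_6

The diagram associated to this matrix has two connected components: the simple roots {alpha_2, alpha_7, alpha_8, alpha_9} form a chain of 4 nodes with a double edge at one end; the terminal node there is the unique short simple root (B_4), and {alpha_1, alpha_3, alpha_4, alpha_5, alpha_6, alpha_10} form a chain of 5 nodes with one extra node attached to the third node from one end (E_6). A semisimple Lie algebra decomposes uniquely as the direct sum of simple ideals, one per connected component of its Dynkin diagram, so g ≅ B_4 ⊕ E_6 (dimension 36 + 78 = 114).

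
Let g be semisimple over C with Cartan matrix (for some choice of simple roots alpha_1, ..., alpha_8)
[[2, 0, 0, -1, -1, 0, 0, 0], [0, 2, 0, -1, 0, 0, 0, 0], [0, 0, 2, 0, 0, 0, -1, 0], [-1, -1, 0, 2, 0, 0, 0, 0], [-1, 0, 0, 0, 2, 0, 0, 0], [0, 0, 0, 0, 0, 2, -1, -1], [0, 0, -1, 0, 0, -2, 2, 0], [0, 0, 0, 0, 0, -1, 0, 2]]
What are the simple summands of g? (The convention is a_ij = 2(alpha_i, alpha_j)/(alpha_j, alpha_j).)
The diagram associated to this matrix has two connected components: the simple roots {alpha_1, alpha_2, alpha_4, alpha_5} form a chain of 4 nodes with single edges (A_4), and {alpha_3, alpha_6, alpha_7, alpha_8} form a chain of 4 nodes with a double edge between the middle two (F_4). A semisimple Lie algebra decomposes uniquely as the direct sum of simple ideals, one per connected component of its Dynkin diagram, so g ≅ A_4 ⊕ F_4 (dimension 24 + 52 = 76).

A_4 (sl(5)) + F_4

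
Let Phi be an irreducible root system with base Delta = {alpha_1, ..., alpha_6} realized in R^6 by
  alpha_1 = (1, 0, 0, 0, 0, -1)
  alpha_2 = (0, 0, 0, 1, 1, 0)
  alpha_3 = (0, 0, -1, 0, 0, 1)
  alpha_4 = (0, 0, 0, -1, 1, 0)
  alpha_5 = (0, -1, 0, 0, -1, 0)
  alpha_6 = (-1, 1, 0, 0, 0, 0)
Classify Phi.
Compute the Cartan integers a_ij = 2(alpha_i, alpha_j)/(alpha_j, alpha_j); the resulting 6x6 Cartan matrix is
[[2, 0, -1, 0, 0, -1], [0, 2, 0, 0, -1, 0], [-1, 0, 2, 0, 0, 0], [0, 0, 0, 2, -1, 0], [0, -1, 0, -1, 2, -1], [-1, 0, 0, 0, -1, 2]].
All simple roots have the same length, so the diagram is simply laced. The associated Dynkin diagram is a chain of 4 nodes with a fork of two nodes at one end (D_6), so the type is D_6 (the algebra so(12)).

D_6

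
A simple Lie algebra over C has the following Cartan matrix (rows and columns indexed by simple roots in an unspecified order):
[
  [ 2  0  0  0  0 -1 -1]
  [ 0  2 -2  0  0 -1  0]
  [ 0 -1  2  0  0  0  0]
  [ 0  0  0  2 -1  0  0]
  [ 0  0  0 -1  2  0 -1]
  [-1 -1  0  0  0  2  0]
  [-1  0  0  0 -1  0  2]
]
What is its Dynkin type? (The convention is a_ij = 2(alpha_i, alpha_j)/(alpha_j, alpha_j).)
The matrix has rank 7 with 2's on the diagonal. Reading the off-diagonal entries as Dynkin edges (a single edge where a_ij = a_ji = -1; a double or triple edge where a_ij * a_ji = 2 or 3), the diagram is a chain of 7 nodes with a double edge at one end; the terminal node there is the unique short simple root (B_7). One simple-root ordering that puts it in standard form is (alpha_4, alpha_5, alpha_7, alpha_1, alpha_6, alpha_2, alpha_3). So the algebra is type B_7, i.e. so(15).

B_7 (so(15))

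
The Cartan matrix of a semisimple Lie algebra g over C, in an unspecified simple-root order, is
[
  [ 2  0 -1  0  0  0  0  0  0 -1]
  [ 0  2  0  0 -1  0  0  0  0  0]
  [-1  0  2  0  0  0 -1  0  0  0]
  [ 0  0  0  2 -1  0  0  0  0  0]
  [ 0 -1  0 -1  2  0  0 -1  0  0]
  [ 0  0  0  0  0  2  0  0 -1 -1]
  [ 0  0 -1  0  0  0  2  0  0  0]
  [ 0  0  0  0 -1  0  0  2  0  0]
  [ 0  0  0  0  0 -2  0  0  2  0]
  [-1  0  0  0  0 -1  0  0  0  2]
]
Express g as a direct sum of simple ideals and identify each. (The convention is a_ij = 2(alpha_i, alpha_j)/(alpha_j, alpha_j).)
type C_6 + type D_4

The diagram associated to this matrix has two connected components: the simple roots {alpha_1, alpha_3, alpha_6, alpha_7, alpha_9, alpha_10} form a chain of 6 nodes with a double edge at one end; the terminal node there is the unique long simple root (C_6), and {alpha_2, alpha_4, alpha_5, alpha_8} form a chain of 2 nodes with a fork of two nodes at one end (D_4). A semisimple Lie algebra decomposes uniquely as the direct sum of simple ideals, one per connected component of its Dynkin diagram, so g ≅ C_6 ⊕ D_4 (dimension 78 + 28 = 106).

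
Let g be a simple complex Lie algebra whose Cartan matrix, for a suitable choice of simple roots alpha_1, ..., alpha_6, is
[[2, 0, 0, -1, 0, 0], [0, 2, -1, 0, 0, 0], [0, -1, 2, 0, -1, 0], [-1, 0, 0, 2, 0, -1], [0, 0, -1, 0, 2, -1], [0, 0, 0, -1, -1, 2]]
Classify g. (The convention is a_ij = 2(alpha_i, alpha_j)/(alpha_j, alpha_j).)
The matrix has rank 6 with 2's on the diagonal. Reading the off-diagonal entries as Dynkin edges (a single edge where a_ij = a_ji = -1; a double or triple edge where a_ij * a_ji = 2 or 3), the diagram is a chain of 6 nodes with single edges (A_6). One simple-root ordering that puts it in standard form is (alpha_1, alpha_4, alpha_6, alpha_5, alpha_3, alpha_2). So the algebra is type A_6, i.e. sl(7).

type A_6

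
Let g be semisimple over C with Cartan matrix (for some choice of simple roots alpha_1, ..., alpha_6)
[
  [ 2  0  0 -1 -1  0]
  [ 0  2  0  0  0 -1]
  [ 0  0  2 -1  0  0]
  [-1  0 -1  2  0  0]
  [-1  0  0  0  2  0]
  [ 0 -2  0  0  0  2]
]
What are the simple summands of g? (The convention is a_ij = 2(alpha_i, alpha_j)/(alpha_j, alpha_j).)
The diagram associated to this matrix has two connected components: the simple roots {alpha_1, alpha_3, alpha_4, alpha_5} form a chain of 4 nodes with single edges (A_4), and {alpha_2, alpha_6} form a chain of 2 nodes with a double edge at one end; the terminal node there is the unique short simple root (B_2). A semisimple Lie algebra decomposes uniquely as the direct sum of simple ideals, one per connected component of its Dynkin diagram, so g ≅ A_4 ⊕ B_2 (dimension 24 + 10 = 34).

A_4 (sl(5)) ⊕ B_2 (so(5))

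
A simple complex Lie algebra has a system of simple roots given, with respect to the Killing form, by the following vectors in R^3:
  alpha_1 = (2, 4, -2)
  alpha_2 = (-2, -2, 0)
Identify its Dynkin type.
Compute the Cartan integers a_ij = 2(alpha_i, alpha_j)/(alpha_j, alpha_j); the resulting 2x2 Cartan matrix is
[[2, -3], [-1, 2]].
The roots have two lengths (squared-length ratio 3:1); the short ones are alpha_{2}. The associated Dynkin diagram is two nodes joined by a triple edge (G_2), so the type is G_2.

G_2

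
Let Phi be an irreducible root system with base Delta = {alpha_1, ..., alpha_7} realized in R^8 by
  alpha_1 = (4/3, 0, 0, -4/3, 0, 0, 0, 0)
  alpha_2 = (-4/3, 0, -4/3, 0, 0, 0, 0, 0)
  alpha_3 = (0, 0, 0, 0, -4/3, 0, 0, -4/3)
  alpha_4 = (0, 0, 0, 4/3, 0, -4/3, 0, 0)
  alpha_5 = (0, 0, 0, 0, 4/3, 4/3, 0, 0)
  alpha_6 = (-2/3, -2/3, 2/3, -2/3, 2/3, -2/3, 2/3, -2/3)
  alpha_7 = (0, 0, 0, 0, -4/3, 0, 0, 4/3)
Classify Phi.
type E_7

Compute the Cartan integers a_ij = 2(alpha_i, alpha_j)/(alpha_j, alpha_j); the resulting 7x7 Cartan matrix is
[[2, -1, 0, -1, 0, 0, 0], [-1, 2, 0, 0, 0, 0, 0], [0, 0, 2, 0, -1, 0, 0], [-1, 0, 0, 2, -1, 0, 0], [0, 0, -1, -1, 2, 0, -1], [0, 0, 0, 0, 0, 2, -1], [0, 0, 0, 0, -1, -1, 2]].
All simple roots have the same length, so the diagram is simply laced. The associated Dynkin diagram is a chain of 6 nodes with one extra node attached to the third node from one end (E_7), so the type is E_7.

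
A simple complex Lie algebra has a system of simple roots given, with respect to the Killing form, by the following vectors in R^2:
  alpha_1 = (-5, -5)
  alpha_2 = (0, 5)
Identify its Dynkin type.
Compute the Cartan integers a_ij = 2(alpha_i, alpha_j)/(alpha_j, alpha_j); the resulting 2x2 Cartan matrix is
[[2, -2], [-1, 2]].
The roots have two lengths (squared-length ratio 2:1); the short ones are alpha_{2}. The associated Dynkin diagram is a chain of 2 nodes with a double edge at one end; the terminal node there is the unique short simple root (B_2), so the type is B_2 (the algebra so(5)).

type B_2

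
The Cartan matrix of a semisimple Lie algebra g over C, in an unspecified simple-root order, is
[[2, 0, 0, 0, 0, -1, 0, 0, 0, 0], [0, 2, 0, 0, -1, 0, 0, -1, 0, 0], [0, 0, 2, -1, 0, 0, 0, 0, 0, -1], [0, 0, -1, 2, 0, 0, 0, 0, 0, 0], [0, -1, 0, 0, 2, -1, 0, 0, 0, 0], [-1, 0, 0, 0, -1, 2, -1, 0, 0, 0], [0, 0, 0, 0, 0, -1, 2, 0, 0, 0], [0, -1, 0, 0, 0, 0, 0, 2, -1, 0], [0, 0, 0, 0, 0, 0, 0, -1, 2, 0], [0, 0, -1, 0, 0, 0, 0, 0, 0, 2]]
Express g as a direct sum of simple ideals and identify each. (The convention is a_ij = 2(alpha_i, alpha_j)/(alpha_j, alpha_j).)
The diagram associated to this matrix has two connected components: the simple roots {alpha_3, alpha_4, alpha_10} form a chain of 3 nodes with single edges (A_3), and {alpha_1, alpha_2, alpha_5, alpha_6, alpha_7, alpha_8, alpha_9} form a chain of 5 nodes with a fork of two nodes at one end (D_7). A semisimple Lie algebra decomposes uniquely as the direct sum of simple ideals, one per connected component of its Dynkin diagram, so g ≅ A_3 ⊕ D_7 (dimension 15 + 91 = 106).

A_3 (sl(4)) ⊕ D_7 (so(14))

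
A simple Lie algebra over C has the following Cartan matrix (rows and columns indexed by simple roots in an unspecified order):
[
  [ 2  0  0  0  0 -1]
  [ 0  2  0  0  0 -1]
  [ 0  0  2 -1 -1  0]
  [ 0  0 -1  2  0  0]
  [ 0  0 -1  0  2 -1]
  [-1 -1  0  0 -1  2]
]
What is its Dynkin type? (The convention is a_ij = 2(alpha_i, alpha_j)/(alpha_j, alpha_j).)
D_6

The matrix has rank 6 with 2's on the diagonal. Reading the off-diagonal entries as Dynkin edges (a single edge where a_ij = a_ji = -1; a double or triple edge where a_ij * a_ji = 2 or 3), the diagram is a chain of 4 nodes with a fork of two nodes at one end (D_6). One simple-root ordering that puts it in standard form is (alpha_4, alpha_3, alpha_5, alpha_6, alpha_1, alpha_2). So the algebra is type D_6, i.e. so(12).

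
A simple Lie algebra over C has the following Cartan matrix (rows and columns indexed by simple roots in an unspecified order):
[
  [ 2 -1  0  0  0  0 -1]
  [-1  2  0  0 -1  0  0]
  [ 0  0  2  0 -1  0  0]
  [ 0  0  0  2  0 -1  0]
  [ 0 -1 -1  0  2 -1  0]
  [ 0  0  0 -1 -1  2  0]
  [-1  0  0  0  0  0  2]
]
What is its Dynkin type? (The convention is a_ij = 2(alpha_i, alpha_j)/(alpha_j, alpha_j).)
E7

The matrix has rank 7 with 2's on the diagonal. Reading the off-diagonal entries as Dynkin edges (a single edge where a_ij = a_ji = -1; a double or triple edge where a_ij * a_ji = 2 or 3), the diagram is a chain of 6 nodes with one extra node attached to the third node from one end (E_7). One simple-root ordering that puts it in standard form is (alpha_4, alpha_3, alpha_6, alpha_5, alpha_2, alpha_1, alpha_7). So the algebra is type E_7.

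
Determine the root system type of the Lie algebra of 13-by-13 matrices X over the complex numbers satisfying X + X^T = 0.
This is so(13) with 13 odd, which has dimension 13(13-1)/2 = 78 and rank (13-1)/2 = 6. In the classification of classical Lie algebras, the orthogonal algebra so(2n+1) in an odd number of variables has type B_n; here n = 6, so the Dynkin diagram is a chain of 6 nodes with a double edge at one end; the terminal node there is the unique short simple root (B_6). Hence the type is B_6.

B6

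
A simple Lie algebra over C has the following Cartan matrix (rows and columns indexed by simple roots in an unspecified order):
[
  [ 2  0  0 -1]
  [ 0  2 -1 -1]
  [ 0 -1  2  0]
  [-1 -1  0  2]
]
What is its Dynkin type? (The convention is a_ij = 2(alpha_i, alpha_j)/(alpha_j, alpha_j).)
The matrix has rank 4 with 2's on the diagonal. Reading the off-diagonal entries as Dynkin edges (a single edge where a_ij = a_ji = -1; a double or triple edge where a_ij * a_ji = 2 or 3), the diagram is a chain of 4 nodes with single edges (A_4). One simple-root ordering that puts it in standard form is (alpha_3, alpha_2, alpha_4, alpha_1). So the algebra is type A_4, i.e. sl(5).

A_4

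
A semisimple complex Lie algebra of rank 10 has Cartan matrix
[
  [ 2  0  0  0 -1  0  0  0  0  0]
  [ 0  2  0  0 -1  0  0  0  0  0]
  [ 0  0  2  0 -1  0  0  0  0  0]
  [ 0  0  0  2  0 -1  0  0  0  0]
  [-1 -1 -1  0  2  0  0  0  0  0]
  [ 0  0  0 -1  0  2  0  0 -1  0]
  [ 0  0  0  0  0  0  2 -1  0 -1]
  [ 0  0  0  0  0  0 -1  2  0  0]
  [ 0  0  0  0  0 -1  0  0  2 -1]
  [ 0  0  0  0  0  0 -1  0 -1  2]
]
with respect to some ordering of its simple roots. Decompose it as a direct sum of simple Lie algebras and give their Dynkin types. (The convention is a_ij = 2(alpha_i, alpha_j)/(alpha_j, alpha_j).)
The diagram associated to this matrix has two connected components: the simple roots {alpha_4, alpha_6, alpha_7, alpha_8, alpha_9, alpha_10} form a chain of 6 nodes with single edges (A_6), and {alpha_1, alpha_2, alpha_3, alpha_5} form a chain of 2 nodes with a fork of two nodes at one end (D_4). A semisimple Lie algebra decomposes uniquely as the direct sum of simple ideals, one per connected component of its Dynkin diagram, so g ≅ A_6 ⊕ D_4 (dimension 48 + 28 = 76).

A6 + D4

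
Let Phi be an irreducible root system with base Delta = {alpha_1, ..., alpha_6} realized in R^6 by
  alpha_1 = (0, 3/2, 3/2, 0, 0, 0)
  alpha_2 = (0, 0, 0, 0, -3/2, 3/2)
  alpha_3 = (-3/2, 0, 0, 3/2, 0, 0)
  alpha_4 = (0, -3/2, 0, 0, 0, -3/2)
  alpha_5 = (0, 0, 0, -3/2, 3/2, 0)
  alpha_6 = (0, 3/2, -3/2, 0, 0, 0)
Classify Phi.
D6

Compute the Cartan integers a_ij = 2(alpha_i, alpha_j)/(alpha_j, alpha_j); the resulting 6x6 Cartan matrix is
[[2, 0, 0, -1, 0, 0], [0, 2, 0, -1, -1, 0], [0, 0, 2, 0, -1, 0], [-1, -1, 0, 2, 0, -1], [0, -1, -1, 0, 2, 0], [0, 0, 0, -1, 0, 2]].
All simple roots have the same length, so the diagram is simply laced. The associated Dynkin diagram is a chain of 4 nodes with a fork of two nodes at one end (D_6), so the type is D_6 (the algebra so(12)).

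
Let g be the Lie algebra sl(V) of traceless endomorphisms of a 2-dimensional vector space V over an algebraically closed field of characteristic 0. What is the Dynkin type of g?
A_1 (sl(2))

This is sl(2), which has dimension 2^2 - 1 = 3 and rank 2 - 1 = 1 (a Cartan subalgebra is the diagonal traceless matrices). In the classification of classical Lie algebras, the special linear algebra sl(n+1) has type A_n; here n = 1, so the Dynkin diagram is a chain of 1 nodes with single edges (A_1). Hence the type is A_1.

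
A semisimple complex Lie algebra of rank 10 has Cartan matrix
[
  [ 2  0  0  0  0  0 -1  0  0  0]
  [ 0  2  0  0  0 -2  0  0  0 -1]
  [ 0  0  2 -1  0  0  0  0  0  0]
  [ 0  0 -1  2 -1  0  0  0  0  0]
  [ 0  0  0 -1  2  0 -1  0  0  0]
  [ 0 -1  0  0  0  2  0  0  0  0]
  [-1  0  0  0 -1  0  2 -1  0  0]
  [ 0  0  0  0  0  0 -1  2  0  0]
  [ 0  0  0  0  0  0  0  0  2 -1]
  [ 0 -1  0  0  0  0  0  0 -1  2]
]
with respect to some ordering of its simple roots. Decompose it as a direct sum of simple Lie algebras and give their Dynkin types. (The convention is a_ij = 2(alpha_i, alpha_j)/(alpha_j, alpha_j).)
B4 ⊕ D6

The diagram associated to this matrix has two connected components: the simple roots {alpha_2, alpha_6, alpha_9, alpha_10} form a chain of 4 nodes with a double edge at one end; the terminal node there is the unique short simple root (B_4), and {alpha_1, alpha_3, alpha_4, alpha_5, alpha_7, alpha_8} form a chain of 4 nodes with a fork of two nodes at one end (D_6). A semisimple Lie algebra decomposes uniquely as the direct sum of simple ideals, one per connected component of its Dynkin diagram, so g ≅ B_4 ⊕ D_6 (dimension 36 + 66 = 102).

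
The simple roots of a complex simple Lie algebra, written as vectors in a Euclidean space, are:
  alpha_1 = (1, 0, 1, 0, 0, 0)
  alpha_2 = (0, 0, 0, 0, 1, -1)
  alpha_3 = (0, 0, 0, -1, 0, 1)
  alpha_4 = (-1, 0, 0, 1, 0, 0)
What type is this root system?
A4

Compute the Cartan integers a_ij = 2(alpha_i, alpha_j)/(alpha_j, alpha_j); the resulting 4x4 Cartan matrix is
[[2, 0, 0, -1], [0, 2, -1, 0], [0, -1, 2, -1], [-1, 0, -1, 2]].
All simple roots have the same length, so the diagram is simply laced. The associated Dynkin diagram is a chain of 4 nodes with single edges (A_4), so the type is A_4 (the algebra sl(5)).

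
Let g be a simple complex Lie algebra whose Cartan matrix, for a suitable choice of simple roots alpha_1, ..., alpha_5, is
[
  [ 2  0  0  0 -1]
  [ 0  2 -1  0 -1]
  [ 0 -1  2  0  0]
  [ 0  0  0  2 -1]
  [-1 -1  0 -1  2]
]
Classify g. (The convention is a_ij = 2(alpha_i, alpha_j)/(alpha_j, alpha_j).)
The matrix has rank 5 with 2's on the diagonal. Reading the off-diagonal entries as Dynkin edges (a single edge where a_ij = a_ji = -1; a double or triple edge where a_ij * a_ji = 2 or 3), the diagram is a chain of 3 nodes with a fork of two nodes at one end (D_5). One simple-root ordering that puts it in standard form is (alpha_3, alpha_2, alpha_5, alpha_4, alpha_1). So the algebra is type D_5, i.e. so(10).

D5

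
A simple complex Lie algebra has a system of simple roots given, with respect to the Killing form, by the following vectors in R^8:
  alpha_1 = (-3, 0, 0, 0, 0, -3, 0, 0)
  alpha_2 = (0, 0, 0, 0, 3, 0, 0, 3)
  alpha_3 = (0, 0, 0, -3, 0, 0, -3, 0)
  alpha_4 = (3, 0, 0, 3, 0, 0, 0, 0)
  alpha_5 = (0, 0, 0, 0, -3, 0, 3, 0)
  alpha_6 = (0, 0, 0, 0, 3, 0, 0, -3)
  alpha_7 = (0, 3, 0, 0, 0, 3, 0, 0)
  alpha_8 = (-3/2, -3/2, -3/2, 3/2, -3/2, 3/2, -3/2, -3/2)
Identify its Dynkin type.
E_8

Compute the Cartan integers a_ij = 2(alpha_i, alpha_j)/(alpha_j, alpha_j); the resulting 8x8 Cartan matrix is
[[2, 0, 0, -1, 0, 0, -1, 0], [0, 2, 0, 0, -1, 0, 0, -1], [0, 0, 2, -1, -1, 0, 0, 0], [-1, 0, -1, 2, 0, 0, 0, 0], [0, -1, -1, 0, 2, -1, 0, 0], [0, 0, 0, 0, -1, 2, 0, 0], [-1, 0, 0, 0, 0, 0, 2, 0], [0, -1, 0, 0, 0, 0, 0, 2]].
All simple roots have the same length, so the diagram is simply laced. The associated Dynkin diagram is a chain of 7 nodes with one extra node attached to the third node from one end (E_8), so the type is E_8.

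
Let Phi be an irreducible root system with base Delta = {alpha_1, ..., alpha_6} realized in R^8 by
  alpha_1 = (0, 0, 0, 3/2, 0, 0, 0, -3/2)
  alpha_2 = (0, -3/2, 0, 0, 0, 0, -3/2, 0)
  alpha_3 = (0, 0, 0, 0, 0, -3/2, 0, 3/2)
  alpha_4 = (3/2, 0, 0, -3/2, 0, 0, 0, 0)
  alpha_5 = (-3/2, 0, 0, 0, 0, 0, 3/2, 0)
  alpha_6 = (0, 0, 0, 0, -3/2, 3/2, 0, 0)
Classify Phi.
Compute the Cartan integers a_ij = 2(alpha_i, alpha_j)/(alpha_j, alpha_j); the resulting 6x6 Cartan matrix is
[[2, 0, -1, -1, 0, 0], [0, 2, 0, 0, -1, 0], [-1, 0, 2, 0, 0, -1], [-1, 0, 0, 2, -1, 0], [0, -1, 0, -1, 2, 0], [0, 0, -1, 0, 0, 2]].
All simple roots have the same length, so the diagram is simply laced. The associated Dynkin diagram is a chain of 6 nodes with single edges (A_6), so the type is A_6 (the algebra sl(7)).

A_6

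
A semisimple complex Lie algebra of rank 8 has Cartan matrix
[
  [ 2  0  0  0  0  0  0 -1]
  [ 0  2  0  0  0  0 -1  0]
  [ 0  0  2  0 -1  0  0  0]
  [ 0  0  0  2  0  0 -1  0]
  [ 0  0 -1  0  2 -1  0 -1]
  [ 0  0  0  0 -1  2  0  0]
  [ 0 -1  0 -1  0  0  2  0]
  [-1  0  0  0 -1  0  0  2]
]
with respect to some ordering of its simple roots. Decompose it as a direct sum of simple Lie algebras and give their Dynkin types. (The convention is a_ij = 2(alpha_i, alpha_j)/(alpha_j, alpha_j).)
A_3 + D_5

The diagram associated to this matrix has two connected components: the simple roots {alpha_2, alpha_4, alpha_7} form a chain of 3 nodes with single edges (A_3), and {alpha_1, alpha_3, alpha_5, alpha_6, alpha_8} form a chain of 3 nodes with a fork of two nodes at one end (D_5). A semisimple Lie algebra decomposes uniquely as the direct sum of simple ideals, one per connected component of its Dynkin diagram, so g ≅ A_3 ⊕ D_5 (dimension 15 + 45 = 60).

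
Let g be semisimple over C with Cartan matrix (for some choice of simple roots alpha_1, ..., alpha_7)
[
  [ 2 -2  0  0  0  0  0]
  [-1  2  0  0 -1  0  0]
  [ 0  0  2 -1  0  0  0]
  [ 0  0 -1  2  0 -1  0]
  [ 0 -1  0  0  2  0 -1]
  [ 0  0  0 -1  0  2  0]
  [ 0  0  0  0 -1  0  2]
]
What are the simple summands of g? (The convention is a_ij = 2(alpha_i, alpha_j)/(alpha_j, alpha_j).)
A3 + C4

The diagram associated to this matrix has two connected components: the simple roots {alpha_3, alpha_4, alpha_6} form a chain of 3 nodes with single edges (A_3), and {alpha_1, alpha_2, alpha_5, alpha_7} form a chain of 4 nodes with a double edge at one end; the terminal node there is the unique long simple root (C_4). A semisimple Lie algebra decomposes uniquely as the direct sum of simple ideals, one per connected component of its Dynkin diagram, so g ≅ A_3 ⊕ C_4 (dimension 15 + 36 = 51).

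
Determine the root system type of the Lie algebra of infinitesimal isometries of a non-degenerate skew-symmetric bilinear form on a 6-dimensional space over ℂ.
This is sp(6), which has dimension 6(6+1)/2 = 21 and rank 6/2 = 3. In the classification of classical Lie algebras, the symplectic algebra sp(2n) has type C_n; here n = 3, so the Dynkin diagram is a chain of 3 nodes with a double edge at one end; the terminal node there is the unique long simple root (C_3). Hence the type is C_3.

C3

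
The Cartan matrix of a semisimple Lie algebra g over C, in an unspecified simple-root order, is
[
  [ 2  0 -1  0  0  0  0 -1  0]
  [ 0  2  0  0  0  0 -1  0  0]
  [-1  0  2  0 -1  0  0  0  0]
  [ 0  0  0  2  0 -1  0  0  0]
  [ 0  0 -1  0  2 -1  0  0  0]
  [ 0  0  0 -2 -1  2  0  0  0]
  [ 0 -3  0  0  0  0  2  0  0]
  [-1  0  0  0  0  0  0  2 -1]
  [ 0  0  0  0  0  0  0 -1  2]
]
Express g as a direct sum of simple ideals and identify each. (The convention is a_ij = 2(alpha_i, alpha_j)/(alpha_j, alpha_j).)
B_7 ⊕ G_2

The diagram associated to this matrix has two connected components: the simple roots {alpha_1, alpha_3, alpha_4, alpha_5, alpha_6, alpha_8, alpha_9} form a chain of 7 nodes with a double edge at one end; the terminal node there is the unique short simple root (B_7), and {alpha_2, alpha_7} form two nodes joined by a triple edge (G_2). A semisimple Lie algebra decomposes uniquely as the direct sum of simple ideals, one per connected component of its Dynkin diagram, so g ≅ B_7 ⊕ G_2 (dimension 105 + 14 = 119).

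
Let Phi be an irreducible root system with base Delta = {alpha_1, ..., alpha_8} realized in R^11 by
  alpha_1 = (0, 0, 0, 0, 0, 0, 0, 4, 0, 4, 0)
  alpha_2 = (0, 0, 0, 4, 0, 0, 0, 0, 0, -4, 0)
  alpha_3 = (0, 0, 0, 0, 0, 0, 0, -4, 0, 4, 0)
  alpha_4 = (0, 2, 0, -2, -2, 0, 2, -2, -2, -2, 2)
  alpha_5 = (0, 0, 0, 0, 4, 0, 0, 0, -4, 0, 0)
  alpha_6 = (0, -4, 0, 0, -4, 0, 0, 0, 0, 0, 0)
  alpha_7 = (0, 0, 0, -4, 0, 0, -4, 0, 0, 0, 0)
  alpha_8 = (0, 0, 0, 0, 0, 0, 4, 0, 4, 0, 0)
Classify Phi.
E_8

Compute the Cartan integers a_ij = 2(alpha_i, alpha_j)/(alpha_j, alpha_j); the resulting 8x8 Cartan matrix is
[[2, -1, 0, -1, 0, 0, 0, 0], [-1, 2, -1, 0, 0, 0, -1, 0], [0, -1, 2, 0, 0, 0, 0, 0], [-1, 0, 0, 2, 0, 0, 0, 0], [0, 0, 0, 0, 2, -1, 0, -1], [0, 0, 0, 0, -1, 2, 0, 0], [0, -1, 0, 0, 0, 0, 2, -1], [0, 0, 0, 0, -1, 0, -1, 2]].
All simple roots have the same length, so the diagram is simply laced. The associated Dynkin diagram is a chain of 7 nodes with one extra node attached to the third node from one end (E_8), so the type is E_8.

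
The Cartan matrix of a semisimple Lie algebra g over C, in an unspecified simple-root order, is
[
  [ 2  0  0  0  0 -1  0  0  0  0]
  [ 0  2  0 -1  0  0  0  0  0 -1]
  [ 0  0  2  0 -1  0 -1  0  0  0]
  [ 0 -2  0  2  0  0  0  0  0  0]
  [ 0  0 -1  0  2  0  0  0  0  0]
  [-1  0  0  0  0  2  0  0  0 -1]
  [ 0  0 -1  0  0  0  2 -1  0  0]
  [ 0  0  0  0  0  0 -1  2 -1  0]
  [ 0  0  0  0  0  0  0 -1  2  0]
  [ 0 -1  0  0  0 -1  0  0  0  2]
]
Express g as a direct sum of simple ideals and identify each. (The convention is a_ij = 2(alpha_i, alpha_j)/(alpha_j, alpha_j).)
A_5 ⊕ C_5

The diagram associated to this matrix has two connected components: the simple roots {alpha_3, alpha_5, alpha_7, alpha_8, alpha_9} form a chain of 5 nodes with single edges (A_5), and {alpha_1, alpha_2, alpha_4, alpha_6, alpha_10} form a chain of 5 nodes with a double edge at one end; the terminal node there is the unique long simple root (C_5). A semisimple Lie algebra decomposes uniquely as the direct sum of simple ideals, one per connected component of its Dynkin diagram, so g ≅ A_5 ⊕ C_5 (dimension 35 + 55 = 90).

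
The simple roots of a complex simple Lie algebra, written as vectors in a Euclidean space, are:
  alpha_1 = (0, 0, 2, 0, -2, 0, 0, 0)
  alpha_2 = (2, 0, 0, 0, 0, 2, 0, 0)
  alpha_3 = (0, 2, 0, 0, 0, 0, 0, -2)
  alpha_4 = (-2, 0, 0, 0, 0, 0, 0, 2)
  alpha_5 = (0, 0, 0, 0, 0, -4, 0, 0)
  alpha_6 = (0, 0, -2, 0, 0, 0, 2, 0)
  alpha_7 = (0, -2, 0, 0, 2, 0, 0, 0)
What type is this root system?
C_7

Compute the Cartan integers a_ij = 2(alpha_i, alpha_j)/(alpha_j, alpha_j); the resulting 7x7 Cartan matrix is
[[2, 0, 0, 0, 0, -1, -1], [0, 2, 0, -1, -1, 0, 0], [0, 0, 2, -1, 0, 0, -1], [0, -1, -1, 2, 0, 0, 0], [0, -2, 0, 0, 2, 0, 0], [-1, 0, 0, 0, 0, 2, 0], [-1, 0, -1, 0, 0, 0, 2]].
The roots have two lengths (squared-length ratio 2:1); the short ones are alpha_{1,2,3,4,6,7}. The associated Dynkin diagram is a chain of 7 nodes with a double edge at one end; the terminal node there is the unique long simple root (C_7), so the type is C_7 (the algebra sp(14)).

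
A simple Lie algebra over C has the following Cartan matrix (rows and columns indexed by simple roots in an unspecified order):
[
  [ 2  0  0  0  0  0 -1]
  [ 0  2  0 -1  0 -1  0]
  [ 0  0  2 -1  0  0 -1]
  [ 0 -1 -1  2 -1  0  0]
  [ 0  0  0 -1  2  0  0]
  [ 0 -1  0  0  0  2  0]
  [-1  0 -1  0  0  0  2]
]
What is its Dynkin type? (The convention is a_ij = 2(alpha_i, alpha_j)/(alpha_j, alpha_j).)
The matrix has rank 7 with 2's on the diagonal. Reading the off-diagonal entries as Dynkin edges (a single edge where a_ij = a_ji = -1; a double or triple edge where a_ij * a_ji = 2 or 3), the diagram is a chain of 6 nodes with one extra node attached to the third node from one end (E_7). One simple-root ordering that puts it in standard form is (alpha_6, alpha_5, alpha_2, alpha_4, alpha_3, alpha_7, alpha_1). So the algebra is type E_7.

E7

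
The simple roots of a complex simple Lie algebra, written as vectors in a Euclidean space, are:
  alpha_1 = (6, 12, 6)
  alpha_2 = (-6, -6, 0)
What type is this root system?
Compute the Cartan integers a_ij = 2(alpha_i, alpha_j)/(alpha_j, alpha_j); the resulting 2x2 Cartan matrix is
[[2, -3], [-1, 2]].
The roots have two lengths (squared-length ratio 3:1); the short ones are alpha_{2}. The associated Dynkin diagram is two nodes joined by a triple edge (G_2), so the type is G_2.

type G_2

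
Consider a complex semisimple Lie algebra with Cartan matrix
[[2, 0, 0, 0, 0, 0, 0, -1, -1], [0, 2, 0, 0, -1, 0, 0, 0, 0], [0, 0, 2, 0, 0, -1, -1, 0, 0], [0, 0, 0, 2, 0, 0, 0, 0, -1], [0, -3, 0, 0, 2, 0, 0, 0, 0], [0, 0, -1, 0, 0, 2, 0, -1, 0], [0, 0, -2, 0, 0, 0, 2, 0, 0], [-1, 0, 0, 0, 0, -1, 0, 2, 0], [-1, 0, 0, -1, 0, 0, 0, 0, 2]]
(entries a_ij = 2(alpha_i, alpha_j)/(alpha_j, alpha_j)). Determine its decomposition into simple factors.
C_7 ⊕ G_2

The diagram associated to this matrix has two connected components: the simple roots {alpha_1, alpha_3, alpha_4, alpha_6, alpha_7, alpha_8, alpha_9} form a chain of 7 nodes with a double edge at one end; the terminal node there is the unique long simple root (C_7), and {alpha_2, alpha_5} form two nodes joined by a triple edge (G_2). A semisimple Lie algebra decomposes uniquely as the direct sum of simple ideals, one per connected component of its Dynkin diagram, so g ≅ C_7 ⊕ G_2 (dimension 105 + 14 = 119).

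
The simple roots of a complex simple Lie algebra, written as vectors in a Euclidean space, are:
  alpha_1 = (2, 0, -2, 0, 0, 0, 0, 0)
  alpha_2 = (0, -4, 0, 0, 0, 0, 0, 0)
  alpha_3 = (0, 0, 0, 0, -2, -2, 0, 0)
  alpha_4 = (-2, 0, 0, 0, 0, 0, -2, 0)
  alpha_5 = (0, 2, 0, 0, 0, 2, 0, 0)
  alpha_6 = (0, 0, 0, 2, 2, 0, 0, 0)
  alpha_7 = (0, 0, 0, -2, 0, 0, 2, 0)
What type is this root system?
type C_7

Compute the Cartan integers a_ij = 2(alpha_i, alpha_j)/(alpha_j, alpha_j); the resulting 7x7 Cartan matrix is
[[2, 0, 0, -1, 0, 0, 0], [0, 2, 0, 0, -2, 0, 0], [0, 0, 2, 0, -1, -1, 0], [-1, 0, 0, 2, 0, 0, -1], [0, -1, -1, 0, 2, 0, 0], [0, 0, -1, 0, 0, 2, -1], [0, 0, 0, -1, 0, -1, 2]].
The roots have two lengths (squared-length ratio 2:1); the short ones are alpha_{1,3,4,5,6,7}. The associated Dynkin diagram is a chain of 7 nodes with a double edge at one end; the terminal node there is the unique long simple root (C_7), so the type is C_7 (the algebra sp(14)).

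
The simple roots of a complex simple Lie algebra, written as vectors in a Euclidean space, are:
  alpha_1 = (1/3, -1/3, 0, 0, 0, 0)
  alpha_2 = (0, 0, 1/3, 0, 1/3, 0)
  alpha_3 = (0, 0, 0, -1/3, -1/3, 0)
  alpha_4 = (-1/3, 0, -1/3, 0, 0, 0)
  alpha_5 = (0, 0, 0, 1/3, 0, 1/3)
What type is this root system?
A_5

Compute the Cartan integers a_ij = 2(alpha_i, alpha_j)/(alpha_j, alpha_j); the resulting 5x5 Cartan matrix is
[[2, 0, 0, -1, 0], [0, 2, -1, -1, 0], [0, -1, 2, 0, -1], [-1, -1, 0, 2, 0], [0, 0, -1, 0, 2]].
All simple roots have the same length, so the diagram is simply laced. The associated Dynkin diagram is a chain of 5 nodes with single edges (A_5), so the type is A_5 (the algebra sl(6)).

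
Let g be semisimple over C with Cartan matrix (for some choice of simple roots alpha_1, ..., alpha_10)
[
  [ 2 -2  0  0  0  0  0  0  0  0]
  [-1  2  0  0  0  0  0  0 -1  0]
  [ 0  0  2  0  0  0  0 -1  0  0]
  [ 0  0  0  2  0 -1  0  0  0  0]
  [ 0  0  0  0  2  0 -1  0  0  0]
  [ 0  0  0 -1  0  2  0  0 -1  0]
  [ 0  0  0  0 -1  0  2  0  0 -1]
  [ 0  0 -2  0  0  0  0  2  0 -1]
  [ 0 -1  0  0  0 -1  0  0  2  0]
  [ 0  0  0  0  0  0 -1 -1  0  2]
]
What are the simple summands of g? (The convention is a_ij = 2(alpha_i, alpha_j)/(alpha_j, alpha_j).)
B_5 + C_5

The diagram associated to this matrix has two connected components: the simple roots {alpha_3, alpha_5, alpha_7, alpha_8, alpha_10} form a chain of 5 nodes with a double edge at one end; the terminal node there is the unique short simple root (B_5), and {alpha_1, alpha_2, alpha_4, alpha_6, alpha_9} form a chain of 5 nodes with a double edge at one end; the terminal node there is the unique long simple root (C_5). A semisimple Lie algebra decomposes uniquely as the direct sum of simple ideals, one per connected component of its Dynkin diagram, so g ≅ B_5 ⊕ C_5 (dimension 55 + 55 = 110).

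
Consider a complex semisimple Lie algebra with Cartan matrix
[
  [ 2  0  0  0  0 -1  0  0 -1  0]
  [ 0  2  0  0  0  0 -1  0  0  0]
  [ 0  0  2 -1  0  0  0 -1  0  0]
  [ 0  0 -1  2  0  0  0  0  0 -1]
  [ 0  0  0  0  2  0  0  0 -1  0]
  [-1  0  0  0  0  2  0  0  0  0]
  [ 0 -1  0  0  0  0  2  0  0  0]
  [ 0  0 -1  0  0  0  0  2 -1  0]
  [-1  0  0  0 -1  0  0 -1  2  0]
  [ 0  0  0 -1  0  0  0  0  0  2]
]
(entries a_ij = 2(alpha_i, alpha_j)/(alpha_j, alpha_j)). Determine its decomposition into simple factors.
A2 + E8

The diagram associated to this matrix has two connected components: the simple roots {alpha_2, alpha_7} form a chain of 2 nodes with single edges (A_2), and {alpha_1, alpha_3, alpha_4, alpha_5, alpha_6, alpha_8, alpha_9, alpha_10} form a chain of 7 nodes with one extra node attached to the third node from one end (E_8). A semisimple Lie algebra decomposes uniquely as the direct sum of simple ideals, one per connected component of its Dynkin diagram, so g ≅ A_2 ⊕ E_8 (dimension 8 + 248 = 256).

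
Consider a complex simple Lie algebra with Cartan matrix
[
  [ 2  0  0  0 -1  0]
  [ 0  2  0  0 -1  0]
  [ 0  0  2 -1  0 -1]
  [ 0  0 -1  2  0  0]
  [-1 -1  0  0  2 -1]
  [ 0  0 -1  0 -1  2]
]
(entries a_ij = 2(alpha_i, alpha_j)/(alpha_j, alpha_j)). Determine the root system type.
D_6

The matrix has rank 6 with 2's on the diagonal. Reading the off-diagonal entries as Dynkin edges (a single edge where a_ij = a_ji = -1; a double or triple edge where a_ij * a_ji = 2 or 3), the diagram is a chain of 4 nodes with a fork of two nodes at one end (D_6). One simple-root ordering that puts it in standard form is (alpha_4, alpha_3, alpha_6, alpha_5, alpha_2, alpha_1). So the algebra is type D_6, i.e. so(12).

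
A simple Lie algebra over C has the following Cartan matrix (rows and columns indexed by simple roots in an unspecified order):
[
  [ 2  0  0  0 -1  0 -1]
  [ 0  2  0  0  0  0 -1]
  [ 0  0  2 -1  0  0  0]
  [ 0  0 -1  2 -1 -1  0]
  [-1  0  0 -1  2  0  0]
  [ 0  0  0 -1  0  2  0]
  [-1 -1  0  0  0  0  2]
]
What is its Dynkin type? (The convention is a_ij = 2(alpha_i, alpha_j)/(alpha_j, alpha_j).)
D_7 (so(14))

The matrix has rank 7 with 2's on the diagonal. Reading the off-diagonal entries as Dynkin edges (a single edge where a_ij = a_ji = -1; a double or triple edge where a_ij * a_ji = 2 or 3), the diagram is a chain of 5 nodes with a fork of two nodes at one end (D_7). One simple-root ordering that puts it in standard form is (alpha_2, alpha_7, alpha_1, alpha_5, alpha_4, alpha_6, alpha_3). So the algebra is type D_7, i.e. so(14).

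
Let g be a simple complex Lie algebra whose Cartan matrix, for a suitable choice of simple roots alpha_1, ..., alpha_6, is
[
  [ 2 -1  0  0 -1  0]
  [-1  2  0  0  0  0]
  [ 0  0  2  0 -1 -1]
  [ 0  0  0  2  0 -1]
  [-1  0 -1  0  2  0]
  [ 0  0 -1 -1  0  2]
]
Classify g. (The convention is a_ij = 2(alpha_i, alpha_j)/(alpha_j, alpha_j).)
A6

The matrix has rank 6 with 2's on the diagonal. Reading the off-diagonal entries as Dynkin edges (a single edge where a_ij = a_ji = -1; a double or triple edge where a_ij * a_ji = 2 or 3), the diagram is a chain of 6 nodes with single edges (A_6). One simple-root ordering that puts it in standard form is (alpha_2, alpha_1, alpha_5, alpha_3, alpha_6, alpha_4). So the algebra is type A_6, i.e. sl(7).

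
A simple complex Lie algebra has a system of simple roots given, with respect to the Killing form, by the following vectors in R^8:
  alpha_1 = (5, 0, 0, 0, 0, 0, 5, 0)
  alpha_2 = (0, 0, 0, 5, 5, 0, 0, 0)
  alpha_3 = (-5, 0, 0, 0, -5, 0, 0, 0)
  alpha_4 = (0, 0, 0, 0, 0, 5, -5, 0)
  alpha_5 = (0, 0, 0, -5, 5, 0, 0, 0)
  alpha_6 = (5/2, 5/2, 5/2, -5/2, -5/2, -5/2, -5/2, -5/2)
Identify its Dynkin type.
E6

Compute the Cartan integers a_ij = 2(alpha_i, alpha_j)/(alpha_j, alpha_j); the resulting 6x6 Cartan matrix is
[[2, 0, -1, -1, 0, 0], [0, 2, -1, 0, 0, -1], [-1, -1, 2, 0, -1, 0], [-1, 0, 0, 2, 0, 0], [0, 0, -1, 0, 2, 0], [0, -1, 0, 0, 0, 2]].
All simple roots have the same length, so the diagram is simply laced. The associated Dynkin diagram is a chain of 5 nodes with one extra node attached to the third node from one end (E_6), so the type is E_6.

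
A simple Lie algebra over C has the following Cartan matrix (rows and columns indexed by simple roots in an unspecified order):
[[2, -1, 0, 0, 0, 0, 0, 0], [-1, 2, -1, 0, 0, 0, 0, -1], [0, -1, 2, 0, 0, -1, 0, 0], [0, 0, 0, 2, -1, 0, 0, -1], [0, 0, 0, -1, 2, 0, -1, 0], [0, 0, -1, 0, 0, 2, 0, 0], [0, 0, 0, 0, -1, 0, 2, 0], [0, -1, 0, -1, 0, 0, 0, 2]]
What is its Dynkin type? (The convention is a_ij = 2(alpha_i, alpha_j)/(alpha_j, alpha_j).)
E8

The matrix has rank 8 with 2's on the diagonal. Reading the off-diagonal entries as Dynkin edges (a single edge where a_ij = a_ji = -1; a double or triple edge where a_ij * a_ji = 2 or 3), the diagram is a chain of 7 nodes with one extra node attached to the third node from one end (E_8). One simple-root ordering that puts it in standard form is (alpha_6, alpha_1, alpha_3, alpha_2, alpha_8, alpha_4, alpha_5, alpha_7). So the algebra is type E_8.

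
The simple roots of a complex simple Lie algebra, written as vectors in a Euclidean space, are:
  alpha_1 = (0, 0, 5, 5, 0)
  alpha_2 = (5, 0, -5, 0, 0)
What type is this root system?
type A_2

Compute the Cartan integers a_ij = 2(alpha_i, alpha_j)/(alpha_j, alpha_j); the resulting 2x2 Cartan matrix is
[[2, -1], [-1, 2]].
All simple roots have the same length, so the diagram is simply laced. The associated Dynkin diagram is a chain of 2 nodes with single edges (A_2), so the type is A_2 (the algebra sl(3)).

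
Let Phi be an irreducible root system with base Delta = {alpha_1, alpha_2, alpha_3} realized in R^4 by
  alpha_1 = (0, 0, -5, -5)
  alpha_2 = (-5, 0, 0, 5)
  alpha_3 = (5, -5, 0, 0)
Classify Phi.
A3

Compute the Cartan integers a_ij = 2(alpha_i, alpha_j)/(alpha_j, alpha_j); the resulting 3x3 Cartan matrix is
[[2, -1, 0], [-1, 2, -1], [0, -1, 2]].
All simple roots have the same length, so the diagram is simply laced. The associated Dynkin diagram is a chain of 3 nodes with single edges (A_3), so the type is A_3 (the algebra sl(4)).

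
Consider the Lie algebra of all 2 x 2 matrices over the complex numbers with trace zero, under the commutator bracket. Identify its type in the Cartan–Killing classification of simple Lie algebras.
A_1

This is sl(2), which has dimension 2^2 - 1 = 3 and rank 2 - 1 = 1 (a Cartan subalgebra is the diagonal traceless matrices). In the classification of classical Lie algebras, the special linear algebra sl(n+1) has type A_n; here n = 1, so the Dynkin diagram is a chain of 1 nodes with single edges (A_1). Hence the type is A_1.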